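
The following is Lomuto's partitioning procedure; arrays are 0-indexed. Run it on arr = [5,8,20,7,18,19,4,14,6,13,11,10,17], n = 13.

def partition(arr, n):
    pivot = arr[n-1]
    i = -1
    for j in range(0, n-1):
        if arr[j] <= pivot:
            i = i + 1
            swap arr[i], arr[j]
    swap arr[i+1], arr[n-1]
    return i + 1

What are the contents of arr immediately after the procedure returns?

pivot=17, i=-1
j=0: 5≤17, i=0, swap(0,0) ⇒ [5,8,20,7,18,19,4,14,6,13,11,10,17]
j=1: 8≤17, i=1, swap(1,1) ⇒ [5,8,20,7,18,19,4,14,6,13,11,10,17]
j=2: 20>17, skip
j=3: 7≤17, i=2, swap(2,3) ⇒ [5,8,7,20,18,19,4,14,6,13,11,10,17]
j=4: 18>17, skip
j=5: 19>17, skip
j=6: 4≤17, i=3, swap(3,6) ⇒ [5,8,7,4,18,19,20,14,6,13,11,10,17]
j=7: 14≤17, i=4, swap(4,7) ⇒ [5,8,7,4,14,19,20,18,6,13,11,10,17]
j=8: 6≤17, i=5, swap(5,8) ⇒ [5,8,7,4,14,6,20,18,19,13,11,10,17]
j=9: 13≤17, i=6, swap(6,9) ⇒ [5,8,7,4,14,6,13,18,19,20,11,10,17]
j=10: 11≤17, i=7, swap(7,10) ⇒ [5,8,7,4,14,6,13,11,19,20,18,10,17]
j=11: 10≤17, i=8, swap(8,11) ⇒ [5,8,7,4,14,6,13,11,10,20,18,19,17]
swap(9,12) ⇒ [5,8,7,4,14,6,13,11,10,17,18,19,20]; return 9

[5,8,7,4,14,6,13,11,10,17,18,19,20]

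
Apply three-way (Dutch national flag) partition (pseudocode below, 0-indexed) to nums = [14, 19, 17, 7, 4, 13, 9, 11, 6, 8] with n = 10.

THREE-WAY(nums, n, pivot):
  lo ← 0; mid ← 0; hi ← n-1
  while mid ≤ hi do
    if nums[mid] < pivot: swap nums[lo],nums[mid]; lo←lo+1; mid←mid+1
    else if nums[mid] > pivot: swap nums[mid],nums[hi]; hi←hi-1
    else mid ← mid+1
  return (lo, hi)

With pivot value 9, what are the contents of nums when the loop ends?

pivot = 9; lo=0, mid=0, hi=9
nums[mid]=14>9: swap nums[0],nums[9]; hi=8 → [8, 19, 17, 7, 4, 13, 9, 11, 6, 14]
nums[mid]=8<9: swap nums[0],nums[0]; lo=1,mid=1 → [8, 19, 17, 7, 4, 13, 9, 11, 6, 14]
nums[mid]=19>9: swap nums[1],nums[8]; hi=7 → [8, 6, 17, 7, 4, 13, 9, 11, 19, 14]
nums[mid]=6<9: swap nums[1],nums[1]; lo=2,mid=2 → [8, 6, 17, 7, 4, 13, 9, 11, 19, 14]
nums[mid]=17>9: swap nums[2],nums[7]; hi=6 → [8, 6, 11, 7, 4, 13, 9, 17, 19, 14]
nums[mid]=11>9: swap nums[2],nums[6]; hi=5 → [8, 6, 9, 7, 4, 13, 11, 17, 19, 14]
nums[mid]=9=9: mid=3
nums[mid]=7<9: swap nums[2],nums[3]; lo=3,mid=4 → [8, 6, 7, 9, 4, 13, 11, 17, 19, 14]
nums[mid]=4<9: swap nums[3],nums[4]; lo=4,mid=5 → [8, 6, 7, 4, 9, 13, 11, 17, 19, 14]
nums[mid]=13>9: swap nums[5],nums[5]; hi=4 → [8, 6, 7, 4, 9, 13, 11, 17, 19, 14]
end: lo=4, hi=4; nums = [8, 6, 7, 4, 9, 13, 11, 17, 19, 14]

[8, 6, 7, 4, 9, 13, 11, 17, 19, 14]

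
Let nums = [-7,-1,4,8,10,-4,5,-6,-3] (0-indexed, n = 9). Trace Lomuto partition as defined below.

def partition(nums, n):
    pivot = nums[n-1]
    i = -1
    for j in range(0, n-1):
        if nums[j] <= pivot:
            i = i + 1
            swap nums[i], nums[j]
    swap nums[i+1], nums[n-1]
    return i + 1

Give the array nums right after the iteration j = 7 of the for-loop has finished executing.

pivot = nums[8] = -3; i = -1
j=0: nums[0]=-7 ≤ -3 → i=0, swap nums[0],nums[0] (no change) → [-7,-1,4,8,10,-4,5,-6,-3]
j=1: nums[1]=-1 > -3 → no swap
j=2: nums[2]=4 > -3 → no swap
j=3: nums[3]=8 > -3 → no swap
j=4: nums[4]=10 > -3 → no swap
j=5: nums[5]=-4 ≤ -3 → i=1, swap nums[1],nums[5] → [-7,-4,4,8,10,-1,5,-6,-3]
j=6: nums[6]=5 > -3 → no swap
j=7: nums[7]=-6 ≤ -3 → i=2, swap nums[2],nums[7] → [-7,-4,-6,8,10,-1,5,4,-3]
(after j=7) nums = [-7,-4,-6,8,10,-1,5,4,-3]

[-7,-4,-6,8,10,-1,5,4,-3]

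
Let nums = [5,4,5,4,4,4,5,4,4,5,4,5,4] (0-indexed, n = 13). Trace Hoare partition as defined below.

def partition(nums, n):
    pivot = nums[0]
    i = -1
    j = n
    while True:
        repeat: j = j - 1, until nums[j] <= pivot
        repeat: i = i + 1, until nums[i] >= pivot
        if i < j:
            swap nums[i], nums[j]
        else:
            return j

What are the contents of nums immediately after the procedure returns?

[4,4,5,4,4,4,4,4,4,5,5,5,5]

pivot=5
j stops at 12 (4), i stops at 0 (5); swap ⇒ [4,4,5,4,4,4,5,4,4,5,4,5,5]
j stops at 11 (5), i stops at 2 (5); swap ⇒ [4,4,5,4,4,4,5,4,4,5,4,5,5]
j stops at 10 (4), i stops at 6 (5); swap ⇒ [4,4,5,4,4,4,4,4,4,5,5,5,5]
j stops at 9, i stops at 9; i≥j ⇒ return 9. nums=[4,4,5,4,4,4,4,4,4,5,5,5,5]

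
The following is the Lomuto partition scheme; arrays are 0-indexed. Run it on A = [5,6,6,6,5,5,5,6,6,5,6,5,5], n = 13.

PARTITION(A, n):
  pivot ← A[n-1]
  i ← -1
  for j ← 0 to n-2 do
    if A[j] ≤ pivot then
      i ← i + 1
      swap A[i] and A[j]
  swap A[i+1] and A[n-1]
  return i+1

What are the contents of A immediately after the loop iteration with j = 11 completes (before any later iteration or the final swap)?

pivot = A[12] = 5; i = -1
j=0: A[0]=5 ≤ 5 → i=0, swap A[0],A[0] (no change) → [5,6,6,6,5,5,5,6,6,5,6,5,5]
j=1: A[1]=6 > 5 → no swap
j=2: A[2]=6 > 5 → no swap
j=3: A[3]=6 > 5 → no swap
j=4: A[4]=5 ≤ 5 → i=1, swap A[1],A[4] → [5,5,6,6,6,5,5,6,6,5,6,5,5]
j=5: A[5]=5 ≤ 5 → i=2, swap A[2],A[5] → [5,5,5,6,6,6,5,6,6,5,6,5,5]
j=6: A[6]=5 ≤ 5 → i=3, swap A[3],A[6] → [5,5,5,5,6,6,6,6,6,5,6,5,5]
j=7: A[7]=6 > 5 → no swap
j=8: A[8]=6 > 5 → no swap
j=9: A[9]=5 ≤ 5 → i=4, swap A[4],A[9] → [5,5,5,5,5,6,6,6,6,6,6,5,5]
j=10: A[10]=6 > 5 → no swap
j=11: A[11]=5 ≤ 5 → i=5, swap A[5],A[11] → [5,5,5,5,5,5,6,6,6,6,6,6,5]
(after j=11) A = [5,5,5,5,5,5,6,6,6,6,6,6,5]

[5,5,5,5,5,5,6,6,6,6,6,6,5]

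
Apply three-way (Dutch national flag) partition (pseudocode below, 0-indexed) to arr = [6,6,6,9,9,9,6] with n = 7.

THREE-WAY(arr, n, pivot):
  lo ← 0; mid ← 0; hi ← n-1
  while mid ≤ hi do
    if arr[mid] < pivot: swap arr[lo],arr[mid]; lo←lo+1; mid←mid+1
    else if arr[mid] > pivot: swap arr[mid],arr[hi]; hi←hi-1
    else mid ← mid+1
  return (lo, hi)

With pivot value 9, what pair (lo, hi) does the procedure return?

pivot = 9; lo=0, mid=0, hi=6
arr[mid]=6<9: swap arr[0],arr[0]; lo=1,mid=1 → [6,6,6,9,9,9,6]
arr[mid]=6<9: swap arr[1],arr[1]; lo=2,mid=2 → [6,6,6,9,9,9,6]
arr[mid]=6<9: swap arr[2],arr[2]; lo=3,mid=3 → [6,6,6,9,9,9,6]
arr[mid]=9=9: mid=4
arr[mid]=9=9: mid=5
arr[mid]=9=9: mid=6
arr[mid]=6<9: swap arr[3],arr[6]; lo=4,mid=7 → [6,6,6,6,9,9,9]
end: lo=4, hi=6; arr = [6,6,6,6,9,9,9]

(4, 6)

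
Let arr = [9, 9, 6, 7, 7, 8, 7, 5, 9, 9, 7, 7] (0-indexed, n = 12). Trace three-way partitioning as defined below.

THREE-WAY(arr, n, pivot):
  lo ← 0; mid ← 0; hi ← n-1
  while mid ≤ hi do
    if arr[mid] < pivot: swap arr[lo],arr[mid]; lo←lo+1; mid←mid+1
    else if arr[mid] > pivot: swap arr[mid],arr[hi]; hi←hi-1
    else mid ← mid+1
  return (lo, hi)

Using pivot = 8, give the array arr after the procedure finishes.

[7, 7, 6, 7, 7, 7, 5, 8, 9, 9, 9, 9]

pivot = 8; lo=0, mid=0, hi=11
arr[mid]=9>8: swap arr[0],arr[11]; hi=10 → [7, 9, 6, 7, 7, 8, 7, 5, 9, 9, 7, 9]
arr[mid]=7<8: swap arr[0],arr[0]; lo=1,mid=1 → [7, 9, 6, 7, 7, 8, 7, 5, 9, 9, 7, 9]
arr[mid]=9>8: swap arr[1],arr[10]; hi=9 → [7, 7, 6, 7, 7, 8, 7, 5, 9, 9, 9, 9]
arr[mid]=7<8: swap arr[1],arr[1]; lo=2,mid=2 → [7, 7, 6, 7, 7, 8, 7, 5, 9, 9, 9, 9]
arr[mid]=6<8: swap arr[2],arr[2]; lo=3,mid=3 → [7, 7, 6, 7, 7, 8, 7, 5, 9, 9, 9, 9]
arr[mid]=7<8: swap arr[3],arr[3]; lo=4,mid=4 → [7, 7, 6, 7, 7, 8, 7, 5, 9, 9, 9, 9]
arr[mid]=7<8: swap arr[4],arr[4]; lo=5,mid=5 → [7, 7, 6, 7, 7, 8, 7, 5, 9, 9, 9, 9]
arr[mid]=8=8: mid=6
arr[mid]=7<8: swap arr[5],arr[6]; lo=6,mid=7 → [7, 7, 6, 7, 7, 7, 8, 5, 9, 9, 9, 9]
arr[mid]=5<8: swap arr[6],arr[7]; lo=7,mid=8 → [7, 7, 6, 7, 7, 7, 5, 8, 9, 9, 9, 9]
arr[mid]=9>8: swap arr[8],arr[9]; hi=8 → [7, 7, 6, 7, 7, 7, 5, 8, 9, 9, 9, 9]
arr[mid]=9>8: swap arr[8],arr[8]; hi=7 → [7, 7, 6, 7, 7, 7, 5, 8, 9, 9, 9, 9]
end: lo=7, hi=7; arr = [7, 7, 6, 7, 7, 7, 5, 8, 9, 9, 9, 9]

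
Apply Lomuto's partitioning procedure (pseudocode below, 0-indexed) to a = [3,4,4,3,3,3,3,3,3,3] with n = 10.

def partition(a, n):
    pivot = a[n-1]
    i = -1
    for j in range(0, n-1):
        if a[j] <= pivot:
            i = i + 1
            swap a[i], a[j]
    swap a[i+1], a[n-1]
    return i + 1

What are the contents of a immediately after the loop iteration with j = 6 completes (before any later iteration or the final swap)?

pivot = a[9] = 3; i = -1
j=0: a[0]=3 ≤ 3 → i=0, swap a[0],a[0] (no change) → [3,4,4,3,3,3,3,3,3,3]
j=1: a[1]=4 > 3 → no swap
j=2: a[2]=4 > 3 → no swap
j=3: a[3]=3 ≤ 3 → i=1, swap a[1],a[3] → [3,3,4,4,3,3,3,3,3,3]
j=4: a[4]=3 ≤ 3 → i=2, swap a[2],a[4] → [3,3,3,4,4,3,3,3,3,3]
j=5: a[5]=3 ≤ 3 → i=3, swap a[3],a[5] → [3,3,3,3,4,4,3,3,3,3]
j=6: a[6]=3 ≤ 3 → i=4, swap a[4],a[6] → [3,3,3,3,3,4,4,3,3,3]
(after j=6) a = [3,3,3,3,3,4,4,3,3,3]

[3,3,3,3,3,4,4,3,3,3]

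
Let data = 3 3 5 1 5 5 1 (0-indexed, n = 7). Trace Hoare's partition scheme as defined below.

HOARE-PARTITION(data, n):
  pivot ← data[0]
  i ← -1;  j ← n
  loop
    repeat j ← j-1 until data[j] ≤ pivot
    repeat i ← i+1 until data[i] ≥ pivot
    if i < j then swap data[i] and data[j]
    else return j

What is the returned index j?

pivot=3
j stops at 6 (1), i stops at 0 (3); swap ⇒ 1 3 5 1 5 5 3
j stops at 3 (1), i stops at 1 (3); swap ⇒ 1 1 5 3 5 5 3
j stops at 1, i stops at 2; i≥j ⇒ return 1. data=1 1 5 3 5 5 3

1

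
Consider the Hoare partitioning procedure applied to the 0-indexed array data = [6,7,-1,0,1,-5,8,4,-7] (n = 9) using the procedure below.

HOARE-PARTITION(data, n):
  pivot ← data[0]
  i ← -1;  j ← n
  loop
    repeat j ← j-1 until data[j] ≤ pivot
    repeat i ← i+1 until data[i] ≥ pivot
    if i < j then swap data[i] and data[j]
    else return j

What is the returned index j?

5

pivot=6
j stops at 8 (-7), i stops at 0 (6); swap ⇒ [-7,7,-1,0,1,-5,8,4,6]
j stops at 7 (4), i stops at 1 (7); swap ⇒ [-7,4,-1,0,1,-5,8,7,6]
j stops at 5, i stops at 6; i≥j ⇒ return 5. data=[-7,4,-1,0,1,-5,8,7,6]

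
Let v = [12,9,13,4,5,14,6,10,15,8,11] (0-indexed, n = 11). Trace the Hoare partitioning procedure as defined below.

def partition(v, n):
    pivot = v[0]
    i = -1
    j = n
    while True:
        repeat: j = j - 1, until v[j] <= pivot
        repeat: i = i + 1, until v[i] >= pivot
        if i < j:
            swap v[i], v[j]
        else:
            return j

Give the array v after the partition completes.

[11,9,8,4,5,10,6,14,15,13,12]

pivot = v[0] = 12; i = -1, j = 11
j→10 (v[10]=11≤12), i→0 (v[0]=12≥12); i<j, swap → [11,9,13,4,5,14,6,10,15,8,12]
j→9 (v[9]=8≤12), i→2 (v[2]=13≥12); i<j, swap → [11,9,8,4,5,14,6,10,15,13,12]
j→7 (v[7]=10≤12), i→5 (v[5]=14≥12); i<j, swap → [11,9,8,4,5,10,6,14,15,13,12]
j→6, i→7; i≥j, return j=6. v = [11,9,8,4,5,10,6,14,15,13,12]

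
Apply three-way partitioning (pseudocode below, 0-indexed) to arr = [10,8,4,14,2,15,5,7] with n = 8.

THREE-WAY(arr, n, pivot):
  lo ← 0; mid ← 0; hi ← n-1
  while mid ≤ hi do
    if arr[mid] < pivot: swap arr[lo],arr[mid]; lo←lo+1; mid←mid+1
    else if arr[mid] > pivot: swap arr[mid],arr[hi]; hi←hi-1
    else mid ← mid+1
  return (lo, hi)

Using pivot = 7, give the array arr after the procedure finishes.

lo=0 mid=0 hi=7
10>7: swap(0,7), hi=6 ⇒ [7,8,4,14,2,15,5,10]
7=7: mid=1
8>7: swap(1,6), hi=5 ⇒ [7,5,4,14,2,15,8,10]
5<7: swap(0,1), lo=1 mid=2 ⇒ [5,7,4,14,2,15,8,10]
4<7: swap(1,2), lo=2 mid=3 ⇒ [5,4,7,14,2,15,8,10]
14>7: swap(3,5), hi=4 ⇒ [5,4,7,15,2,14,8,10]
15>7: swap(3,4), hi=3 ⇒ [5,4,7,2,15,14,8,10]
2<7: swap(2,3), lo=3 mid=4 ⇒ [5,4,2,7,15,14,8,10]
done. lo=3 hi=3; arr=[5,4,2,7,15,14,8,10]

[5,4,2,7,15,14,8,10]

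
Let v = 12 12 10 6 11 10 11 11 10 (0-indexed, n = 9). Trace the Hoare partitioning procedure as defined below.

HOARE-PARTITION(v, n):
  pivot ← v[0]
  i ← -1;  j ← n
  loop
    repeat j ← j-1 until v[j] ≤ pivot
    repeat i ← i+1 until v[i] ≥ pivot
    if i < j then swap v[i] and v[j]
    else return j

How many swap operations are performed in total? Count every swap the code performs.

2

pivot = v[0] = 12; i = -1, j = 9
j→8 (v[8]=10≤12), i→0 (v[0]=12≥12); i<j, swap → 10 12 10 6 11 10 11 11 12
j→7 (v[7]=11≤12), i→1 (v[1]=12≥12); i<j, swap → 10 11 10 6 11 10 11 12 12
j→6, i→7; i≥j, return j=6. v = 10 11 10 6 11 10 11 12 12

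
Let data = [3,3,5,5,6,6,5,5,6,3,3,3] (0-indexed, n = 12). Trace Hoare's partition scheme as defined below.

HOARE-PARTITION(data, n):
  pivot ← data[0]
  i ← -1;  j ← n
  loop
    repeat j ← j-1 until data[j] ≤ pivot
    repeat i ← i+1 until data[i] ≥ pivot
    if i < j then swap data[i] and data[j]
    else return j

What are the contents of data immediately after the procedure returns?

[3,3,3,5,6,6,5,5,6,5,3,3]

pivot = data[0] = 3; i = -1, j = 12
j→11 (data[11]=3≤3), i→0 (data[0]=3≥3); i<j, swap → [3,3,5,5,6,6,5,5,6,3,3,3]
j→10 (data[10]=3≤3), i→1 (data[1]=3≥3); i<j, swap → [3,3,5,5,6,6,5,5,6,3,3,3]
j→9 (data[9]=3≤3), i→2 (data[2]=5≥3); i<j, swap → [3,3,3,5,6,6,5,5,6,5,3,3]
j→2, i→3; i≥j, return j=2. data = [3,3,3,5,6,6,5,5,6,5,3,3]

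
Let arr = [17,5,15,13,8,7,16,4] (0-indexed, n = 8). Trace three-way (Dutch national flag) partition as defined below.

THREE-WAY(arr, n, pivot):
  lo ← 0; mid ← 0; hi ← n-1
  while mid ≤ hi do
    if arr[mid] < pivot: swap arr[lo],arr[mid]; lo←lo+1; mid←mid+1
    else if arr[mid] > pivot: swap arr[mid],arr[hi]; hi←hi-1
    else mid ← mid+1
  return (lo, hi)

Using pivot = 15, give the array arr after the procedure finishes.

pivot = 15; lo=0, mid=0, hi=7
arr[mid]=17>15: swap arr[0],arr[7]; hi=6 → [4,5,15,13,8,7,16,17]
arr[mid]=4<15: swap arr[0],arr[0]; lo=1,mid=1 → [4,5,15,13,8,7,16,17]
arr[mid]=5<15: swap arr[1],arr[1]; lo=2,mid=2 → [4,5,15,13,8,7,16,17]
arr[mid]=15=15: mid=3
arr[mid]=13<15: swap arr[2],arr[3]; lo=3,mid=4 → [4,5,13,15,8,7,16,17]
arr[mid]=8<15: swap arr[3],arr[4]; lo=4,mid=5 → [4,5,13,8,15,7,16,17]
arr[mid]=7<15: swap arr[4],arr[5]; lo=5,mid=6 → [4,5,13,8,7,15,16,17]
arr[mid]=16>15: swap arr[6],arr[6]; hi=5 → [4,5,13,8,7,15,16,17]
end: lo=5, hi=5; arr = [4,5,13,8,7,15,16,17]

[4,5,13,8,7,15,16,17]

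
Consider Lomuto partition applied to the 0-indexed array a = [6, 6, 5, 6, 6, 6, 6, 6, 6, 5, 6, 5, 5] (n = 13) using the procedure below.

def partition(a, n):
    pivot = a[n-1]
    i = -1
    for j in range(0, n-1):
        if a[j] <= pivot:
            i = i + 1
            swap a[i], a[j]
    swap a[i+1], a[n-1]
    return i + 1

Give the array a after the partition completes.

pivot = a[12] = 5; i = -1
j=0: a[0]=6 > 5 → no swap
j=1: a[1]=6 > 5 → no swap
j=2: a[2]=5 ≤ 5 → i=0, swap a[0],a[2] → [5, 6, 6, 6, 6, 6, 6, 6, 6, 5, 6, 5, 5]
j=3: a[3]=6 > 5 → no swap
j=4: a[4]=6 > 5 → no swap
j=5: a[5]=6 > 5 → no swap
j=6: a[6]=6 > 5 → no swap
j=7: a[7]=6 > 5 → no swap
j=8: a[8]=6 > 5 → no swap
j=9: a[9]=5 ≤ 5 → i=1, swap a[1],a[9] → [5, 5, 6, 6, 6, 6, 6, 6, 6, 6, 6, 5, 5]
j=10: a[10]=6 > 5 → no swap
j=11: a[11]=5 ≤ 5 → i=2, swap a[2],a[11] → [5, 5, 5, 6, 6, 6, 6, 6, 6, 6, 6, 6, 5]
final swap a[3],a[12] → [5, 5, 5, 5, 6, 6, 6, 6, 6, 6, 6, 6, 6]; return 3

[5, 5, 5, 5, 6, 6, 6, 6, 6, 6, 6, 6, 6]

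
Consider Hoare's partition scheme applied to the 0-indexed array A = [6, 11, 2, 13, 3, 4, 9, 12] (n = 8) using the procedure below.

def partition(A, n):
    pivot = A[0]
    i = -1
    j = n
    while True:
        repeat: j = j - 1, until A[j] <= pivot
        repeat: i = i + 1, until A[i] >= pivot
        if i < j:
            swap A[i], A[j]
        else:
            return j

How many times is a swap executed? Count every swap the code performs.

pivot=6
j stops at 5 (4), i stops at 0 (6); swap ⇒ [4, 11, 2, 13, 3, 6, 9, 12]
j stops at 4 (3), i stops at 1 (11); swap ⇒ [4, 3, 2, 13, 11, 6, 9, 12]
j stops at 2, i stops at 3; i≥j ⇒ return 2. A=[4, 3, 2, 13, 11, 6, 9, 12]

2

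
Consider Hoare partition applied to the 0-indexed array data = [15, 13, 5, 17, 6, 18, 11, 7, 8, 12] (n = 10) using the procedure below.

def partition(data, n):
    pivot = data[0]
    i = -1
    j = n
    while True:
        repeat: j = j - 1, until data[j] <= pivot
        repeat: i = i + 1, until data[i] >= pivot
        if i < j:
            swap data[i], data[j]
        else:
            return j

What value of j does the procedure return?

pivot=15
j stops at 9 (12), i stops at 0 (15); swap ⇒ [12, 13, 5, 17, 6, 18, 11, 7, 8, 15]
j stops at 8 (8), i stops at 3 (17); swap ⇒ [12, 13, 5, 8, 6, 18, 11, 7, 17, 15]
j stops at 7 (7), i stops at 5 (18); swap ⇒ [12, 13, 5, 8, 6, 7, 11, 18, 17, 15]
j stops at 6, i stops at 7; i≥j ⇒ return 6. data=[12, 13, 5, 8, 6, 7, 11, 18, 17, 15]

6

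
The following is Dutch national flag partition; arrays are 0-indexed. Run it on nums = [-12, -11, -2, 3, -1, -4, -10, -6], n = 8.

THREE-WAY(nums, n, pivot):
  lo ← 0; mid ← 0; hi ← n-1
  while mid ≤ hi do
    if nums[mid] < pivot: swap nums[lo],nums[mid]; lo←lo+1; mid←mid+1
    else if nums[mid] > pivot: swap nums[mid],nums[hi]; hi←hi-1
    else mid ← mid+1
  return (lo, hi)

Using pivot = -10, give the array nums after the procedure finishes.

lo=0 mid=0 hi=7
-12<-10: swap(0,0), lo=1 mid=1 ⇒ [-12, -11, -2, 3, -1, -4, -10, -6]
-11<-10: swap(1,1), lo=2 mid=2 ⇒ [-12, -11, -2, 3, -1, -4, -10, -6]
-2>-10: swap(2,7), hi=6 ⇒ [-12, -11, -6, 3, -1, -4, -10, -2]
-6>-10: swap(2,6), hi=5 ⇒ [-12, -11, -10, 3, -1, -4, -6, -2]
-10=-10: mid=3
3>-10: swap(3,5), hi=4 ⇒ [-12, -11, -10, -4, -1, 3, -6, -2]
-4>-10: swap(3,4), hi=3 ⇒ [-12, -11, -10, -1, -4, 3, -6, -2]
-1>-10: swap(3,3), hi=2 ⇒ [-12, -11, -10, -1, -4, 3, -6, -2]
done. lo=2 hi=2; nums=[-12, -11, -10, -1, -4, 3, -6, -2]

[-12, -11, -10, -1, -4, 3, -6, -2]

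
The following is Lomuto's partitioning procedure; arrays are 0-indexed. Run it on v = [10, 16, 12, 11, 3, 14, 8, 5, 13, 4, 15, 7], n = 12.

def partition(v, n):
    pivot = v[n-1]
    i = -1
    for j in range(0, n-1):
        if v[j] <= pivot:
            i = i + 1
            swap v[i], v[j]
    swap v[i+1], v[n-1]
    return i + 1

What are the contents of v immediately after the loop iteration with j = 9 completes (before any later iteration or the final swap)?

[3, 5, 4, 11, 10, 14, 8, 16, 13, 12, 15, 7]

pivot = v[11] = 7; i = -1
j=0: v[0]=10 > 7 → no swap
j=1: v[1]=16 > 7 → no swap
j=2: v[2]=12 > 7 → no swap
j=3: v[3]=11 > 7 → no swap
j=4: v[4]=3 ≤ 7 → i=0, swap v[0],v[4] → [3, 16, 12, 11, 10, 14, 8, 5, 13, 4, 15, 7]
j=5: v[5]=14 > 7 → no swap
j=6: v[6]=8 > 7 → no swap
j=7: v[7]=5 ≤ 7 → i=1, swap v[1],v[7] → [3, 5, 12, 11, 10, 14, 8, 16, 13, 4, 15, 7]
j=8: v[8]=13 > 7 → no swap
j=9: v[9]=4 ≤ 7 → i=2, swap v[2],v[9] → [3, 5, 4, 11, 10, 14, 8, 16, 13, 12, 15, 7]
(after j=9) v = [3, 5, 4, 11, 10, 14, 8, 16, 13, 12, 15, 7]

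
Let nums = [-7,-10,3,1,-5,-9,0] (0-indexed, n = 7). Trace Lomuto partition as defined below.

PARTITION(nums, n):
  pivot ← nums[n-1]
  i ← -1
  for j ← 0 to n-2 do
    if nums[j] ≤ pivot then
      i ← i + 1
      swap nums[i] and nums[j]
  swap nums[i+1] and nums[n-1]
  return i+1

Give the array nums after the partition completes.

[-7,-10,-5,-9,0,1,3]

pivot=0, i=-1
j=0: -7≤0, i=0, swap(0,0) ⇒ [-7,-10,3,1,-5,-9,0]
j=1: -10≤0, i=1, swap(1,1) ⇒ [-7,-10,3,1,-5,-9,0]
j=2: 3>0, skip
j=3: 1>0, skip
j=4: -5≤0, i=2, swap(2,4) ⇒ [-7,-10,-5,1,3,-9,0]
j=5: -9≤0, i=3, swap(3,5) ⇒ [-7,-10,-5,-9,3,1,0]
swap(4,6) ⇒ [-7,-10,-5,-9,0,1,3]; return 4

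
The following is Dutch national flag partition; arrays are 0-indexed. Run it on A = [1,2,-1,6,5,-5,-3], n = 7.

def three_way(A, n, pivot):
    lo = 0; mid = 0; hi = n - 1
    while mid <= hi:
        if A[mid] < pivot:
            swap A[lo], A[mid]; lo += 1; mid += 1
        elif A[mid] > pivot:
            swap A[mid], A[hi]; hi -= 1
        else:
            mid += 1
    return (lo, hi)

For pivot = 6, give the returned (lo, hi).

(6, 6)

pivot = 6; lo=0, mid=0, hi=6
A[mid]=1<6: swap A[0],A[0]; lo=1,mid=1 → [1,2,-1,6,5,-5,-3]
A[mid]=2<6: swap A[1],A[1]; lo=2,mid=2 → [1,2,-1,6,5,-5,-3]
A[mid]=-1<6: swap A[2],A[2]; lo=3,mid=3 → [1,2,-1,6,5,-5,-3]
A[mid]=6=6: mid=4
A[mid]=5<6: swap A[3],A[4]; lo=4,mid=5 → [1,2,-1,5,6,-5,-3]
A[mid]=-5<6: swap A[4],A[5]; lo=5,mid=6 → [1,2,-1,5,-5,6,-3]
A[mid]=-3<6: swap A[5],A[6]; lo=6,mid=7 → [1,2,-1,5,-5,-3,6]
end: lo=6, hi=6; A = [1,2,-1,5,-5,-3,6]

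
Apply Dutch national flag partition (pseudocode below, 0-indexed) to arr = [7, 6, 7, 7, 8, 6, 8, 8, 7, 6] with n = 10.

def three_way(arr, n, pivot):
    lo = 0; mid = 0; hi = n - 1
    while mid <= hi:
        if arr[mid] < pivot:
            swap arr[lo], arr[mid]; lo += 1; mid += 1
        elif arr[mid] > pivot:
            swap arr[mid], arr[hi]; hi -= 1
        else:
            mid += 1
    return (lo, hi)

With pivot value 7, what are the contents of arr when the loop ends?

pivot = 7; lo=0, mid=0, hi=9
arr[mid]=7=7: mid=1
arr[mid]=6<7: swap arr[0],arr[1]; lo=1,mid=2 → [6, 7, 7, 7, 8, 6, 8, 8, 7, 6]
arr[mid]=7=7: mid=3
arr[mid]=7=7: mid=4
arr[mid]=8>7: swap arr[4],arr[9]; hi=8 → [6, 7, 7, 7, 6, 6, 8, 8, 7, 8]
arr[mid]=6<7: swap arr[1],arr[4]; lo=2,mid=5 → [6, 6, 7, 7, 7, 6, 8, 8, 7, 8]
arr[mid]=6<7: swap arr[2],arr[5]; lo=3,mid=6 → [6, 6, 6, 7, 7, 7, 8, 8, 7, 8]
arr[mid]=8>7: swap arr[6],arr[8]; hi=7 → [6, 6, 6, 7, 7, 7, 7, 8, 8, 8]
arr[mid]=7=7: mid=7
arr[mid]=8>7: swap arr[7],arr[7]; hi=6 → [6, 6, 6, 7, 7, 7, 7, 8, 8, 8]
end: lo=3, hi=6; arr = [6, 6, 6, 7, 7, 7, 7, 8, 8, 8]

[6, 6, 6, 7, 7, 7, 7, 8, 8, 8]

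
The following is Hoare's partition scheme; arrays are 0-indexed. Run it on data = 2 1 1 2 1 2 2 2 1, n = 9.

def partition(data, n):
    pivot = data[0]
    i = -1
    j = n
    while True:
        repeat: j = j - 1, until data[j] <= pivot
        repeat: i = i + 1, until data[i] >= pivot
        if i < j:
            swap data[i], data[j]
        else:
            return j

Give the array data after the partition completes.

pivot=2
j stops at 8 (1), i stops at 0 (2); swap ⇒ 1 1 1 2 1 2 2 2 2
j stops at 7 (2), i stops at 3 (2); swap ⇒ 1 1 1 2 1 2 2 2 2
j stops at 6 (2), i stops at 5 (2); swap ⇒ 1 1 1 2 1 2 2 2 2
j stops at 5, i stops at 6; i≥j ⇒ return 5. data=1 1 1 2 1 2 2 2 2

1 1 1 2 1 2 2 2 2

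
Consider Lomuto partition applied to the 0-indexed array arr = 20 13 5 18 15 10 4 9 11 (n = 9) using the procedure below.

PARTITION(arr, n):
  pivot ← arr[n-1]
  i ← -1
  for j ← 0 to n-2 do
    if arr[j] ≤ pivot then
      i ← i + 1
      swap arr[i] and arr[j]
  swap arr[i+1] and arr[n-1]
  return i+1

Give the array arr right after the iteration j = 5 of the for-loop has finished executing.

5 10 20 18 15 13 4 9 11

pivot=11, i=-1
j=0: 20>11, skip
j=1: 13>11, skip
j=2: 5≤11, i=0, swap(0,2) ⇒ 5 13 20 18 15 10 4 9 11
j=3: 18>11, skip
j=4: 15>11, skip
j=5: 10≤11, i=1, swap(1,5) ⇒ 5 10 20 18 15 13 4 9 11
(after j=5) arr = 5 10 20 18 15 13 4 9 11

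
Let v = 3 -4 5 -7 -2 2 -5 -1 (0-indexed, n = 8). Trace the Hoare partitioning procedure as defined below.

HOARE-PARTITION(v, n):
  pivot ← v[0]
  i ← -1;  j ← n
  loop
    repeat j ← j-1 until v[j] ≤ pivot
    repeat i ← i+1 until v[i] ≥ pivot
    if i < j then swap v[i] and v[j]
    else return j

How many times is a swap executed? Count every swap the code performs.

2

pivot = v[0] = 3; i = -1, j = 8
j→7 (v[7]=-1≤3), i→0 (v[0]=3≥3); i<j, swap → -1 -4 5 -7 -2 2 -5 3
j→6 (v[6]=-5≤3), i→2 (v[2]=5≥3); i<j, swap → -1 -4 -5 -7 -2 2 5 3
j→5, i→6; i≥j, return j=5. v = -1 -4 -5 -7 -2 2 5 3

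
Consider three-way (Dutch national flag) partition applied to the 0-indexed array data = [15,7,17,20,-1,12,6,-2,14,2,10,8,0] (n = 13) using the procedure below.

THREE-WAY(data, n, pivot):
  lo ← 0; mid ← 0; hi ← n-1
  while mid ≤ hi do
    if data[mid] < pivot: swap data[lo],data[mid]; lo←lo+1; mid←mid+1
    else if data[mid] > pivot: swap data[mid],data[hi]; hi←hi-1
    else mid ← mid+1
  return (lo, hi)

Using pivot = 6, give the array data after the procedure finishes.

[0,2,-2,-1,6,12,20,14,17,10,8,7,15]

lo=0 mid=0 hi=12
15>6: swap(0,12), hi=11 ⇒ [0,7,17,20,-1,12,6,-2,14,2,10,8,15]
0<6: swap(0,0), lo=1 mid=1 ⇒ [0,7,17,20,-1,12,6,-2,14,2,10,8,15]
7>6: swap(1,11), hi=10 ⇒ [0,8,17,20,-1,12,6,-2,14,2,10,7,15]
8>6: swap(1,10), hi=9 ⇒ [0,10,17,20,-1,12,6,-2,14,2,8,7,15]
10>6: swap(1,9), hi=8 ⇒ [0,2,17,20,-1,12,6,-2,14,10,8,7,15]
2<6: swap(1,1), lo=2 mid=2 ⇒ [0,2,17,20,-1,12,6,-2,14,10,8,7,15]
17>6: swap(2,8), hi=7 ⇒ [0,2,14,20,-1,12,6,-2,17,10,8,7,15]
14>6: swap(2,7), hi=6 ⇒ [0,2,-2,20,-1,12,6,14,17,10,8,7,15]
-2<6: swap(2,2), lo=3 mid=3 ⇒ [0,2,-2,20,-1,12,6,14,17,10,8,7,15]
20>6: swap(3,6), hi=5 ⇒ [0,2,-2,6,-1,12,20,14,17,10,8,7,15]
6=6: mid=4
-1<6: swap(3,4), lo=4 mid=5 ⇒ [0,2,-2,-1,6,12,20,14,17,10,8,7,15]
12>6: swap(5,5), hi=4 ⇒ [0,2,-2,-1,6,12,20,14,17,10,8,7,15]
done. lo=4 hi=4; data=[0,2,-2,-1,6,12,20,14,17,10,8,7,15]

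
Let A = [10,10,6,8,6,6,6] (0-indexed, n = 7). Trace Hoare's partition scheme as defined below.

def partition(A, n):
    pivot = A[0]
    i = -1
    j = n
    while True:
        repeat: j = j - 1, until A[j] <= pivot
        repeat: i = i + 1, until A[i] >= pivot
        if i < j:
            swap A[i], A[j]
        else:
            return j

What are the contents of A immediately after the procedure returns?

[6,6,6,8,6,10,10]

pivot = A[0] = 10; i = -1, j = 7
j→6 (A[6]=6≤10), i→0 (A[0]=10≥10); i<j, swap → [6,10,6,8,6,6,10]
j→5 (A[5]=6≤10), i→1 (A[1]=10≥10); i<j, swap → [6,6,6,8,6,10,10]
j→4, i→5; i≥j, return j=4. A = [6,6,6,8,6,10,10]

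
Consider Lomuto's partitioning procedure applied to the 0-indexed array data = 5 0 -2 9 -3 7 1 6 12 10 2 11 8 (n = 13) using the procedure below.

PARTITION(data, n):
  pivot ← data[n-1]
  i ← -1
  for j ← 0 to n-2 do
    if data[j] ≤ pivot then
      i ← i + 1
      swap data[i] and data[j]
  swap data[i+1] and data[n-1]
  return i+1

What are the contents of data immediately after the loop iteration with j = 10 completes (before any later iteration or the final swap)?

pivot=8, i=-1
j=0: 5≤8, i=0, swap(0,0) ⇒ 5 0 -2 9 -3 7 1 6 12 10 2 11 8
j=1: 0≤8, i=1, swap(1,1) ⇒ 5 0 -2 9 -3 7 1 6 12 10 2 11 8
j=2: -2≤8, i=2, swap(2,2) ⇒ 5 0 -2 9 -3 7 1 6 12 10 2 11 8
j=3: 9>8, skip
j=4: -3≤8, i=3, swap(3,4) ⇒ 5 0 -2 -3 9 7 1 6 12 10 2 11 8
j=5: 7≤8, i=4, swap(4,5) ⇒ 5 0 -2 -3 7 9 1 6 12 10 2 11 8
j=6: 1≤8, i=5, swap(5,6) ⇒ 5 0 -2 -3 7 1 9 6 12 10 2 11 8
j=7: 6≤8, i=6, swap(6,7) ⇒ 5 0 -2 -3 7 1 6 9 12 10 2 11 8
j=8: 12>8, skip
j=9: 10>8, skip
j=10: 2≤8, i=7, swap(7,10) ⇒ 5 0 -2 -3 7 1 6 2 12 10 9 11 8
(after j=10) data = 5 0 -2 -3 7 1 6 2 12 10 9 11 8

5 0 -2 -3 7 1 6 2 12 10 9 11 8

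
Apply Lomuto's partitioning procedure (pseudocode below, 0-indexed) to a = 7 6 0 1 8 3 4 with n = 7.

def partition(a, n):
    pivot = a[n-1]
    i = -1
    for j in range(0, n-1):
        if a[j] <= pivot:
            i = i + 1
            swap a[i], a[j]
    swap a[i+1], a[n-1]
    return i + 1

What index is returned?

3

pivot=4, i=-1
j=0: 7>4, skip
j=1: 6>4, skip
j=2: 0≤4, i=0, swap(0,2) ⇒ 0 6 7 1 8 3 4
j=3: 1≤4, i=1, swap(1,3) ⇒ 0 1 7 6 8 3 4
j=4: 8>4, skip
j=5: 3≤4, i=2, swap(2,5) ⇒ 0 1 3 6 8 7 4
swap(3,6) ⇒ 0 1 3 4 8 7 6; return 3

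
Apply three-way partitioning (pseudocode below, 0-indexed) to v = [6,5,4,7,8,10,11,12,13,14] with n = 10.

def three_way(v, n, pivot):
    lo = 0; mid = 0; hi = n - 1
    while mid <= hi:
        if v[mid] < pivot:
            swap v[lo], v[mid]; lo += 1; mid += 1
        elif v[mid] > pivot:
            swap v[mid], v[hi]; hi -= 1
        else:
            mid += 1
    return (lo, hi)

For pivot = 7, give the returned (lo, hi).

(3, 3)

pivot = 7; lo=0, mid=0, hi=9
v[mid]=6<7: swap v[0],v[0]; lo=1,mid=1 → [6,5,4,7,8,10,11,12,13,14]
v[mid]=5<7: swap v[1],v[1]; lo=2,mid=2 → [6,5,4,7,8,10,11,12,13,14]
v[mid]=4<7: swap v[2],v[2]; lo=3,mid=3 → [6,5,4,7,8,10,11,12,13,14]
v[mid]=7=7: mid=4
v[mid]=8>7: swap v[4],v[9]; hi=8 → [6,5,4,7,14,10,11,12,13,8]
v[mid]=14>7: swap v[4],v[8]; hi=7 → [6,5,4,7,13,10,11,12,14,8]
v[mid]=13>7: swap v[4],v[7]; hi=6 → [6,5,4,7,12,10,11,13,14,8]
v[mid]=12>7: swap v[4],v[6]; hi=5 → [6,5,4,7,11,10,12,13,14,8]
v[mid]=11>7: swap v[4],v[5]; hi=4 → [6,5,4,7,10,11,12,13,14,8]
v[mid]=10>7: swap v[4],v[4]; hi=3 → [6,5,4,7,10,11,12,13,14,8]
end: lo=3, hi=3; v = [6,5,4,7,10,11,12,13,14,8]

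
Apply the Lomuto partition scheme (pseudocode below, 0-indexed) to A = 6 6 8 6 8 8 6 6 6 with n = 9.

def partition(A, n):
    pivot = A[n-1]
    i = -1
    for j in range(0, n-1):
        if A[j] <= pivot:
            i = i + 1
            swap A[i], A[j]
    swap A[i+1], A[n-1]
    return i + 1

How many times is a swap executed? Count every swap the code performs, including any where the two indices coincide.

6

pivot = A[8] = 6; i = -1
j=0: A[0]=6 ≤ 6 → i=0, swap A[0],A[0] (no change) → 6 6 8 6 8 8 6 6 6
j=1: A[1]=6 ≤ 6 → i=1, swap A[1],A[1] (no change) → 6 6 8 6 8 8 6 6 6
j=2: A[2]=8 > 6 → no swap
j=3: A[3]=6 ≤ 6 → i=2, swap A[2],A[3] → 6 6 6 8 8 8 6 6 6
j=4: A[4]=8 > 6 → no swap
j=5: A[5]=8 > 6 → no swap
j=6: A[6]=6 ≤ 6 → i=3, swap A[3],A[6] → 6 6 6 6 8 8 8 6 6
j=7: A[7]=6 ≤ 6 → i=4, swap A[4],A[7] → 6 6 6 6 6 8 8 8 6
final swap A[5],A[8] → 6 6 6 6 6 6 8 8 8; return 5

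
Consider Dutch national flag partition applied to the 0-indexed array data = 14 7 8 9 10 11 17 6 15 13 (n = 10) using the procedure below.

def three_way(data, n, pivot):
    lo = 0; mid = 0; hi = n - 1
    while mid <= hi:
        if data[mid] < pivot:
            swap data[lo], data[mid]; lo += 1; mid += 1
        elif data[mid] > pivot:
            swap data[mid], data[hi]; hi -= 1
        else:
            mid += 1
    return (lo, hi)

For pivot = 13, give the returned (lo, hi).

(6, 6)

lo=0 mid=0 hi=9
14>13: swap(0,9), hi=8 ⇒ 13 7 8 9 10 11 17 6 15 14
13=13: mid=1
7<13: swap(0,1), lo=1 mid=2 ⇒ 7 13 8 9 10 11 17 6 15 14
8<13: swap(1,2), lo=2 mid=3 ⇒ 7 8 13 9 10 11 17 6 15 14
9<13: swap(2,3), lo=3 mid=4 ⇒ 7 8 9 13 10 11 17 6 15 14
10<13: swap(3,4), lo=4 mid=5 ⇒ 7 8 9 10 13 11 17 6 15 14
11<13: swap(4,5), lo=5 mid=6 ⇒ 7 8 9 10 11 13 17 6 15 14
17>13: swap(6,8), hi=7 ⇒ 7 8 9 10 11 13 15 6 17 14
15>13: swap(6,7), hi=6 ⇒ 7 8 9 10 11 13 6 15 17 14
6<13: swap(5,6), lo=6 mid=7 ⇒ 7 8 9 10 11 6 13 15 17 14
done. lo=6 hi=6; data=7 8 9 10 11 6 13 15 17 14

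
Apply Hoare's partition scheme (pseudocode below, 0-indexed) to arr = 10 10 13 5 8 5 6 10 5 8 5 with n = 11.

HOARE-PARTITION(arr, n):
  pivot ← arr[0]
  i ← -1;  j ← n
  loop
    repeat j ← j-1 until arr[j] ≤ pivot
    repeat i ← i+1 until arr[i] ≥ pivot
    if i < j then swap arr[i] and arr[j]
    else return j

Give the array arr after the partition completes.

pivot = arr[0] = 10; i = -1, j = 11
j→10 (arr[10]=5≤10), i→0 (arr[0]=10≥10); i<j, swap → 5 10 13 5 8 5 6 10 5 8 10
j→9 (arr[9]=8≤10), i→1 (arr[1]=10≥10); i<j, swap → 5 8 13 5 8 5 6 10 5 10 10
j→8 (arr[8]=5≤10), i→2 (arr[2]=13≥10); i<j, swap → 5 8 5 5 8 5 6 10 13 10 10
j→7, i→7; i≥j, return j=7. arr = 5 8 5 5 8 5 6 10 13 10 10

5 8 5 5 8 5 6 10 13 10 10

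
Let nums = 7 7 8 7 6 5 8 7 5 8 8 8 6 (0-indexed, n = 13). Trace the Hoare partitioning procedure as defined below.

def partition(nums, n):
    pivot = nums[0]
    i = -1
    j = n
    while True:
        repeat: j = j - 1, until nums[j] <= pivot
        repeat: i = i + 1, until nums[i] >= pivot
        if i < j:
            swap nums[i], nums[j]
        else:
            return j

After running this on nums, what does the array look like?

6 5 7 5 6 7 8 8 7 8 8 8 7

pivot = nums[0] = 7; i = -1, j = 13
j→12 (nums[12]=6≤7), i→0 (nums[0]=7≥7); i<j, swap → 6 7 8 7 6 5 8 7 5 8 8 8 7
j→8 (nums[8]=5≤7), i→1 (nums[1]=7≥7); i<j, swap → 6 5 8 7 6 5 8 7 7 8 8 8 7
j→7 (nums[7]=7≤7), i→2 (nums[2]=8≥7); i<j, swap → 6 5 7 7 6 5 8 8 7 8 8 8 7
j→5 (nums[5]=5≤7), i→3 (nums[3]=7≥7); i<j, swap → 6 5 7 5 6 7 8 8 7 8 8 8 7
j→4, i→5; i≥j, return j=4. nums = 6 5 7 5 6 7 8 8 7 8 8 8 7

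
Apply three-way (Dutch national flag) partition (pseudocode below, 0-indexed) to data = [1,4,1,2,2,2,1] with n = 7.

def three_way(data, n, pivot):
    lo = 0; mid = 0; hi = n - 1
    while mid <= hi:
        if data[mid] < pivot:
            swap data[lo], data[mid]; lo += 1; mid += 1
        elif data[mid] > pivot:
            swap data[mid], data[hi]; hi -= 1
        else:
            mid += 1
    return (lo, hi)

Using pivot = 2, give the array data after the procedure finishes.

pivot = 2; lo=0, mid=0, hi=6
data[mid]=1<2: swap data[0],data[0]; lo=1,mid=1 → [1,4,1,2,2,2,1]
data[mid]=4>2: swap data[1],data[6]; hi=5 → [1,1,1,2,2,2,4]
data[mid]=1<2: swap data[1],data[1]; lo=2,mid=2 → [1,1,1,2,2,2,4]
data[mid]=1<2: swap data[2],data[2]; lo=3,mid=3 → [1,1,1,2,2,2,4]
data[mid]=2=2: mid=4
data[mid]=2=2: mid=5
data[mid]=2=2: mid=6
end: lo=3, hi=5; data = [1,1,1,2,2,2,4]

[1,1,1,2,2,2,4]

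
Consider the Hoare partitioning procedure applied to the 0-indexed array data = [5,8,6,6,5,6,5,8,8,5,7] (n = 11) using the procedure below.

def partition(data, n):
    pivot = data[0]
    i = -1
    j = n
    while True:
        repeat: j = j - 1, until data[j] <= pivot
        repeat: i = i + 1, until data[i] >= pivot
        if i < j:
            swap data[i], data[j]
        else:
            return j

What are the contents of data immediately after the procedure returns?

pivot = data[0] = 5; i = -1, j = 11
j→9 (data[9]=5≤5), i→0 (data[0]=5≥5); i<j, swap → [5,8,6,6,5,6,5,8,8,5,7]
j→6 (data[6]=5≤5), i→1 (data[1]=8≥5); i<j, swap → [5,5,6,6,5,6,8,8,8,5,7]
j→4 (data[4]=5≤5), i→2 (data[2]=6≥5); i<j, swap → [5,5,5,6,6,6,8,8,8,5,7]
j→2, i→3; i≥j, return j=2. data = [5,5,5,6,6,6,8,8,8,5,7]

[5,5,5,6,6,6,8,8,8,5,7]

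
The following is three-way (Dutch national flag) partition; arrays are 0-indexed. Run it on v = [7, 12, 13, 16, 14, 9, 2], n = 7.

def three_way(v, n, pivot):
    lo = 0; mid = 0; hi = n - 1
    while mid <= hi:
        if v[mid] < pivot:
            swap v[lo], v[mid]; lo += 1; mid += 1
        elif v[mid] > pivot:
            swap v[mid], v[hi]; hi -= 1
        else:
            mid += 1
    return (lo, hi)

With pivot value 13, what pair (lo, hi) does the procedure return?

(4, 4)

lo=0 mid=0 hi=6
7<13: swap(0,0), lo=1 mid=1 ⇒ [7, 12, 13, 16, 14, 9, 2]
12<13: swap(1,1), lo=2 mid=2 ⇒ [7, 12, 13, 16, 14, 9, 2]
13=13: mid=3
16>13: swap(3,6), hi=5 ⇒ [7, 12, 13, 2, 14, 9, 16]
2<13: swap(2,3), lo=3 mid=4 ⇒ [7, 12, 2, 13, 14, 9, 16]
14>13: swap(4,5), hi=4 ⇒ [7, 12, 2, 13, 9, 14, 16]
9<13: swap(3,4), lo=4 mid=5 ⇒ [7, 12, 2, 9, 13, 14, 16]
done. lo=4 hi=4; v=[7, 12, 2, 9, 13, 14, 16]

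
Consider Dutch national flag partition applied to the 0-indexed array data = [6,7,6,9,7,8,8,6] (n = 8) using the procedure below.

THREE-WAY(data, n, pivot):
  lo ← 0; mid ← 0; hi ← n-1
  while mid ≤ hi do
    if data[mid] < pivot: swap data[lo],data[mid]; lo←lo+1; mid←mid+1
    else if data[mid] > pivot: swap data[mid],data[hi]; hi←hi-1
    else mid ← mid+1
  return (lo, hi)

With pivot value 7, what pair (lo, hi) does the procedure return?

(3, 4)

lo=0 mid=0 hi=7
6<7: swap(0,0), lo=1 mid=1 ⇒ [6,7,6,9,7,8,8,6]
7=7: mid=2
6<7: swap(1,2), lo=2 mid=3 ⇒ [6,6,7,9,7,8,8,6]
9>7: swap(3,7), hi=6 ⇒ [6,6,7,6,7,8,8,9]
6<7: swap(2,3), lo=3 mid=4 ⇒ [6,6,6,7,7,8,8,9]
7=7: mid=5
8>7: swap(5,6), hi=5 ⇒ [6,6,6,7,7,8,8,9]
8>7: swap(5,5), hi=4 ⇒ [6,6,6,7,7,8,8,9]
done. lo=3 hi=4; data=[6,6,6,7,7,8,8,9]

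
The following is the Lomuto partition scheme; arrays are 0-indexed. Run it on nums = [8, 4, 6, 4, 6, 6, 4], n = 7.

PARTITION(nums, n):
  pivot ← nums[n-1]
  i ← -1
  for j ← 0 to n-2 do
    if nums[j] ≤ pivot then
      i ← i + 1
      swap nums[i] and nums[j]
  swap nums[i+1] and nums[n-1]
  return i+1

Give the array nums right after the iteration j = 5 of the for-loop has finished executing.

pivot=4, i=-1
j=0: 8>4, skip
j=1: 4≤4, i=0, swap(0,1) ⇒ [4, 8, 6, 4, 6, 6, 4]
j=2: 6>4, skip
j=3: 4≤4, i=1, swap(1,3) ⇒ [4, 4, 6, 8, 6, 6, 4]
j=4: 6>4, skip
j=5: 6>4, skip
(after j=5) nums = [4, 4, 6, 8, 6, 6, 4]

[4, 4, 6, 8, 6, 6, 4]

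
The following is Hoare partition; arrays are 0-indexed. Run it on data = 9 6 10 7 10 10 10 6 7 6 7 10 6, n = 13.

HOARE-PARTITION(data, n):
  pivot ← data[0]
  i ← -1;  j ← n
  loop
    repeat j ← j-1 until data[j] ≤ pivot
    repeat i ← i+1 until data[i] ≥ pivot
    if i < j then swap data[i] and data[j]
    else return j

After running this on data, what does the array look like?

6 6 7 7 6 7 6 10 10 10 10 10 9

pivot=9
j stops at 12 (6), i stops at 0 (9); swap ⇒ 6 6 10 7 10 10 10 6 7 6 7 10 9
j stops at 10 (7), i stops at 2 (10); swap ⇒ 6 6 7 7 10 10 10 6 7 6 10 10 9
j stops at 9 (6), i stops at 4 (10); swap ⇒ 6 6 7 7 6 10 10 6 7 10 10 10 9
j stops at 8 (7), i stops at 5 (10); swap ⇒ 6 6 7 7 6 7 10 6 10 10 10 10 9
j stops at 7 (6), i stops at 6 (10); swap ⇒ 6 6 7 7 6 7 6 10 10 10 10 10 9
j stops at 6, i stops at 7; i≥j ⇒ return 6. data=6 6 7 7 6 7 6 10 10 10 10 10 9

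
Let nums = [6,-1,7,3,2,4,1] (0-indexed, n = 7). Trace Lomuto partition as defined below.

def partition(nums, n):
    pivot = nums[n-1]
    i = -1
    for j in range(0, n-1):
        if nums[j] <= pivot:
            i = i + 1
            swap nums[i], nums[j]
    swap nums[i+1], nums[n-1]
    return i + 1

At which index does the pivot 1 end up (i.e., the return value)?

1

pivot = nums[6] = 1; i = -1
j=0: nums[0]=6 > 1 → no swap
j=1: nums[1]=-1 ≤ 1 → i=0, swap nums[0],nums[1] → [-1,6,7,3,2,4,1]
j=2: nums[2]=7 > 1 → no swap
j=3: nums[3]=3 > 1 → no swap
j=4: nums[4]=2 > 1 → no swap
j=5: nums[5]=4 > 1 → no swap
final swap nums[1],nums[6] → [-1,1,7,3,2,4,6]; return 1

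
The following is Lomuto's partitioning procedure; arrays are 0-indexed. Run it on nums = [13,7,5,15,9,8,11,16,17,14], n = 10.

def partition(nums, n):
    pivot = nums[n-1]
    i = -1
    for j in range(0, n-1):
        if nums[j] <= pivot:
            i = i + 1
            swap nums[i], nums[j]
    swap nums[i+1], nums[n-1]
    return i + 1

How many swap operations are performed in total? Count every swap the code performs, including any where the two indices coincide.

7

pivot = nums[9] = 14; i = -1
j=0: nums[0]=13 ≤ 14 → i=0, swap nums[0],nums[0] (no change) → [13,7,5,15,9,8,11,16,17,14]
j=1: nums[1]=7 ≤ 14 → i=1, swap nums[1],nums[1] (no change) → [13,7,5,15,9,8,11,16,17,14]
j=2: nums[2]=5 ≤ 14 → i=2, swap nums[2],nums[2] (no change) → [13,7,5,15,9,8,11,16,17,14]
j=3: nums[3]=15 > 14 → no swap
j=4: nums[4]=9 ≤ 14 → i=3, swap nums[3],nums[4] → [13,7,5,9,15,8,11,16,17,14]
j=5: nums[5]=8 ≤ 14 → i=4, swap nums[4],nums[5] → [13,7,5,9,8,15,11,16,17,14]
j=6: nums[6]=11 ≤ 14 → i=5, swap nums[5],nums[6] → [13,7,5,9,8,11,15,16,17,14]
j=7: nums[7]=16 > 14 → no swap
j=8: nums[8]=17 > 14 → no swap
final swap nums[6],nums[9] → [13,7,5,9,8,11,14,16,17,15]; return 6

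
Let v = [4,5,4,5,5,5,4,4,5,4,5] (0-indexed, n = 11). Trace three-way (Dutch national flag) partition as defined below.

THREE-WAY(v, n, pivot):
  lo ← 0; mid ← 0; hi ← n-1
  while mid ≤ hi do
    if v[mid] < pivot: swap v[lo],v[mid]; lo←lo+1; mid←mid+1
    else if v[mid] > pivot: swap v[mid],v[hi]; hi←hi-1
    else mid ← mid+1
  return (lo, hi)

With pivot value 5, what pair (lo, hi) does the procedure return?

pivot = 5; lo=0, mid=0, hi=10
v[mid]=4<5: swap v[0],v[0]; lo=1,mid=1 → [4,5,4,5,5,5,4,4,5,4,5]
v[mid]=5=5: mid=2
v[mid]=4<5: swap v[1],v[2]; lo=2,mid=3 → [4,4,5,5,5,5,4,4,5,4,5]
v[mid]=5=5: mid=4
v[mid]=5=5: mid=5
v[mid]=5=5: mid=6
v[mid]=4<5: swap v[2],v[6]; lo=3,mid=7 → [4,4,4,5,5,5,5,4,5,4,5]
v[mid]=4<5: swap v[3],v[7]; lo=4,mid=8 → [4,4,4,4,5,5,5,5,5,4,5]
v[mid]=5=5: mid=9
v[mid]=4<5: swap v[4],v[9]; lo=5,mid=10 → [4,4,4,4,4,5,5,5,5,5,5]
v[mid]=5=5: mid=11
end: lo=5, hi=10; v = [4,4,4,4,4,5,5,5,5,5,5]

(5, 10)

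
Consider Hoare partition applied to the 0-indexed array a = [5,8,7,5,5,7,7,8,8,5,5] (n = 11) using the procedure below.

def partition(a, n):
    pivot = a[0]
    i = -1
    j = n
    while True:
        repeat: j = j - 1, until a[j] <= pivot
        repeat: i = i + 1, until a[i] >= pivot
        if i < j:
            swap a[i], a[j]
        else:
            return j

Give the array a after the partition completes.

[5,5,5,5,7,7,7,8,8,8,5]

pivot = a[0] = 5; i = -1, j = 11
j→10 (a[10]=5≤5), i→0 (a[0]=5≥5); i<j, swap → [5,8,7,5,5,7,7,8,8,5,5]
j→9 (a[9]=5≤5), i→1 (a[1]=8≥5); i<j, swap → [5,5,7,5,5,7,7,8,8,8,5]
j→4 (a[4]=5≤5), i→2 (a[2]=7≥5); i<j, swap → [5,5,5,5,7,7,7,8,8,8,5]
j→3, i→3; i≥j, return j=3. a = [5,5,5,5,7,7,7,8,8,8,5]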